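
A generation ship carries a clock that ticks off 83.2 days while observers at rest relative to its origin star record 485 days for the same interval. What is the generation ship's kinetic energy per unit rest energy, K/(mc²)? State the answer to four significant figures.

γ = Δt/Δτ = 485/83.2 = 5.82933.
K/(mc²) = γ − 1 = 5.82933 − 1 = 4.829.

4.829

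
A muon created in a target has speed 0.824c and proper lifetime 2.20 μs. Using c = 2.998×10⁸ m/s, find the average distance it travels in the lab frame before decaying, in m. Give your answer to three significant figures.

With β = 0.824, γ = 1/√(1 − 0.824²) = 1/√0.321024 = 1.7649.
Lab-frame lifetime: Δt = γτ = 1.7649 × 2.20 μs = 3.8828 μs.
Distance: d = vΔt = 0.824 × 2.998×10⁸ m/s × 3.8828×10^-6 s = 959 m.

959 m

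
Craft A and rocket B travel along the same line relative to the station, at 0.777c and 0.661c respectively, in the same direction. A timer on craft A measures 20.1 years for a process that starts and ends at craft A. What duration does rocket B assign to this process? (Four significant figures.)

20.70 years

Speed of craft A in rocket B's frame: u = (v_A − v_B)/(1 − v_A v_B/c²) = (0.777 − 0.661)/(1 − 0.777×0.661) = 0.116/0.486403 = 0.23849; |u| = 0.23849c.
γ for this relative speed: γ = 1/√(1 − 0.0568775) = 1.0297.
Craft A's interval is proper; time dilation gives Δt_B = γΔτ = 1.0297 × 20.1 years = 20.70 years.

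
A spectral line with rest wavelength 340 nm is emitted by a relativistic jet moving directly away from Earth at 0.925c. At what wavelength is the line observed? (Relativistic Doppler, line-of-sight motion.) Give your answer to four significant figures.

Relativistic Doppler for wavelength: λ_obs = λ_src · √((1+β)/(1−β)).
With β = 0.925: factor = √(1.925/0.075) = 5.0662.
λ_obs = 340 × 5.0662 = 1723 nm.

1723 nm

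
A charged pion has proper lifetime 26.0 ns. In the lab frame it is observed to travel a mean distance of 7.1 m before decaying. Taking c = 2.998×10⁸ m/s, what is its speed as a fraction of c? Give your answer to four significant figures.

0.6734c

Let x = d/(cτ) = 7.100 m / (2.998×10⁸ m/s × 2.600×10^-8 s) = 0.91086. Since d = βγcτ, x = βγ = β/√(1−β²).
Solving: β² = x²/(1+x²) = 0.829666/1.829666 = 0.453452, so β = 0.6734.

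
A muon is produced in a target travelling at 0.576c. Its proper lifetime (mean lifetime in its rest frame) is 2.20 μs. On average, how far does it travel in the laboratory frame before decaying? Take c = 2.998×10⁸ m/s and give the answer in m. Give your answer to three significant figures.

465 m

Lorentz factor: γ = (1 − 0.331776)^(−1/2) = 1.2233.
Lab-frame lifetime: Δt = γτ = 1.2233 × 2.20 μs = 2.6913 μs.
Distance: d = vΔt = 0.576 × 2.998×10⁸ m/s × 2.6913×10^-6 s = 465 m.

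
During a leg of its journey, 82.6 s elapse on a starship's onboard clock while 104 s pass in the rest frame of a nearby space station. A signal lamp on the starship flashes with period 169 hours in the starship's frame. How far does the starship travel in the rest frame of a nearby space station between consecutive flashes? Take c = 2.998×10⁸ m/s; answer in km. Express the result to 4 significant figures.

1.395×10^11 km

From Δt = γΔτ: γ = 104/82.6 = 1.25908.
β = √(1 − 1/γ²) = 0.60762. Lab-frame period = γτ = 1.25908×169 hours = 212.78 hours. Distance = βc × γτ = 0.60762 × 2.998×10⁸ m/s × 766008 s = 1.3954×10^14 m = 1.395×10^11 km.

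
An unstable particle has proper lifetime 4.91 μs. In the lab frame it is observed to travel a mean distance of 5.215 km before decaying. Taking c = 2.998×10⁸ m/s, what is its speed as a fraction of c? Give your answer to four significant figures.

0.9624c

Let x = d/(cτ) = 5215 m / (2.998×10⁸ m/s × 4.910×10^-6 s) = 3.5428. Since d = βγcτ, x = βγ = β/√(1−β²).
Solving: β² = x²/(1+x²) = 12.5514/13.5514 = 0.926207, so β = 0.9624.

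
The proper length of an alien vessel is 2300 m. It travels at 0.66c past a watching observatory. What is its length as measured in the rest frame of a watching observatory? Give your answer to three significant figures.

With β = 0.66, γ = 1/√(1 − 0.66²) = 1/√0.5644 = 1.3311.
Length contraction: L = L₀/γ = 2300/1.3311 = 1730 m.

1730 m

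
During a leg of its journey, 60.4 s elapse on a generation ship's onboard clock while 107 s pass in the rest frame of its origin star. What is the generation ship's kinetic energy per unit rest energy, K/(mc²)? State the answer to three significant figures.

0.772

From Δt = γΔτ: γ = 107/60.4 = 1.77152.
Since K = (γ−1)mc², K/(mc²) = 1.77152 − 1 = 0.772.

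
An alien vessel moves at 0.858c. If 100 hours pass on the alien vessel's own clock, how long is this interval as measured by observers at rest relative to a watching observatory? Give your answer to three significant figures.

195 hours

With β = 0.858, γ = 1/√(1 − 0.858²) = 1/√0.263836 = 1.9469.
Time dilation: Δt = γ·Δτ = 1.9469 × 100 = 195 hours.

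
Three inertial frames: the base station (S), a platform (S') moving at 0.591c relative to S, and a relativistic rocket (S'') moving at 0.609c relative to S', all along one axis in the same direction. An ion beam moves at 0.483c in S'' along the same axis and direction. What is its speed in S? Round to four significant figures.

0.9574c

First combine the ion beam and relativistic rocket (S''→S'): u₁ = (0.483 + 0.609)/(1 + 0.483×0.609) = 1.092/1.294147 = 0.8438.
Then combine with the platform (S'→S): u = (0.8438 + 0.591)/(1 + 0.8438×0.591) = 1.4348/1.4986858 = 0.95737.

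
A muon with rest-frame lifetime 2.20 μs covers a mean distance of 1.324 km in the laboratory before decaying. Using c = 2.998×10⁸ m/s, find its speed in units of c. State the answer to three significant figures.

d = βγcτ ⇒ βγ = d/(cτ) = 1324 m / (659.56 m) = 2.0074.
β = (βγ)/√(1+(βγ)²) = 2.0074/√5.02965 = 0.895.

0.895c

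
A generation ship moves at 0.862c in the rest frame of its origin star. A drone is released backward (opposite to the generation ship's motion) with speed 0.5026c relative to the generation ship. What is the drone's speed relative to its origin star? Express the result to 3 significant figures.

0.634c

In units of c, u = (u' + v)/(1 + u'v) with u' = −0.5026 and v = 0.862.
Numerator: −0.5026 + 0.862 = 0.3594. Denominator: 1 + (−0.5026)(0.862) = 0.5667588.
u = 0.3594/0.5667588 = 0.63413, so the speed is 0.634c.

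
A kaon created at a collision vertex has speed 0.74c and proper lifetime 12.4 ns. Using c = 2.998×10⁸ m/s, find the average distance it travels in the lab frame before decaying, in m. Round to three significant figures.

γ = 1/√(1 − β²) = 1/√(1 − 0.5476) = 1/√0.4524 = 1/0.672607 = 1.4868.
Lab-frame lifetime: Δt = γτ = 1.4868 × 12.4 ns = 18.436 ns.
Distance: d = vΔt = 0.74 × 2.998×10⁸ m/s × 1.8436×10^-8 s = 4.09 m.

4.09 m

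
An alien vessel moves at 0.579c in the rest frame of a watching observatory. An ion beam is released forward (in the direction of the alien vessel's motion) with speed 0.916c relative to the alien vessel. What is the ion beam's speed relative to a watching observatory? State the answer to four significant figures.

0.9769c

Relativistic velocity addition: u = (u' + v)/(1 + u'v/c²), with u' = 0.916c and v = 0.579c.
Numerator: 0.916 + 0.579 = 1.495. Denominator: 1 + (0.916)(0.579) = 1.530364.
u = 1.495/1.530364 = 0.97689, so the speed is 0.9769c.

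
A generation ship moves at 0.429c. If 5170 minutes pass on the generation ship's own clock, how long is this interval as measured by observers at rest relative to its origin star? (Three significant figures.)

5720 minutes

Lorentz factor: γ = (1 − 0.184041)^(−1/2) = 1.107.
Time dilation: Δt = γ·Δτ = 1.107 × 5170 = 5720 minutes.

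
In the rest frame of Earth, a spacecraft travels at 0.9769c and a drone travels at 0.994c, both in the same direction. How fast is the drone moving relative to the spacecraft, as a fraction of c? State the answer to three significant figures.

Transform to the spacecraft's frame: u' = (u − v)/(1 − uv/c²).
u' = (0.994 − 0.9769)/(1 − 0.994×0.9769) = 0.0171/0.0289614 = 0.59044.
Speed in the spacecraft's frame: 0.590c (in the same direction).

0.590c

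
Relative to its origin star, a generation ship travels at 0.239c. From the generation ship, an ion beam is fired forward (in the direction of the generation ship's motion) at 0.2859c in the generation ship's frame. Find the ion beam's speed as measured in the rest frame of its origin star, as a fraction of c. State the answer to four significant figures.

Relativistic velocity addition: u = (u' + v)/(1 + u'v/c²), with u' = 0.2859c and v = 0.239c.
Numerator: 0.2859 + 0.239 = 0.5249. Denominator: 1 + (0.2859)(0.239) = 1.0683301.
u = 0.5249/1.0683301 = 0.49133, so the speed is 0.4913c.

0.4913c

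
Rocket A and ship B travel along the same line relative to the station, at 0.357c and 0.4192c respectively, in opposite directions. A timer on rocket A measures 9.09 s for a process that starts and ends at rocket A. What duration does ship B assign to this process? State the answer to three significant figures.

Speed of rocket A in ship B's frame: u = (v_A + v_B)/(1 + v_A v_B/c²) = (0.357 + 0.4192)/(1 + 0.357×0.4192) = 0.7762/1.1496544 = 0.67516; |u| = 0.67516c.
At |u| = 0.67516c, γ = (1 − 0.455841)^(−1/2) = 1.3556.
Rocket A's interval is proper; time dilation gives Δt_B = γΔτ = 1.3556 × 9.09 s = 12.3 s.

12.3 s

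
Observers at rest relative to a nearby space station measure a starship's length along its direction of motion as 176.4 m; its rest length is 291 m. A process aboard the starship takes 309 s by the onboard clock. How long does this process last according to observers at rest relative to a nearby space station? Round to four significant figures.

γ = L₀/L = 291/176.4 = 1.64966.
The same γ dilates the second interval: 1.64966 × 309 s = 509.7 s.

509.7 s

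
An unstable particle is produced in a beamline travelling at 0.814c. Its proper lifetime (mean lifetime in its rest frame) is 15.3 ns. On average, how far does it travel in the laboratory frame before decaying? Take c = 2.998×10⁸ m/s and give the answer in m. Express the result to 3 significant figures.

γ = 1/√(1 − β²) = 1/√(1 − 0.662596) = 1/√0.337404 = 1/0.580865 = 1.7216.
Lab-frame lifetime: Δt = γτ = 1.7216 × 15.3 ns = 26.34 ns.
Distance: d = vΔt = 0.814 × 2.998×10⁸ m/s × 2.6340×10^-8 s = 6.43 m.

6.43 m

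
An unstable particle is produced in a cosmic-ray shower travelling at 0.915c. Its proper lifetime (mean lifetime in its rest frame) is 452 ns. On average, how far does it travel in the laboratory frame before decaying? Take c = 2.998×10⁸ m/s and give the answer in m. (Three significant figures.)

307 m

γ = 1/√(1 − β²) = 1/√(1 − 0.837225) = 1/√0.162775 = 1/0.403454 = 2.4786.
Lab-frame lifetime: Δt = γτ = 2.4786 × 452 ns = 1120.3 ns.
Distance: d = vΔt = 0.915 × 2.998×10⁸ m/s × 1.1203×10^-6 s = 307 m.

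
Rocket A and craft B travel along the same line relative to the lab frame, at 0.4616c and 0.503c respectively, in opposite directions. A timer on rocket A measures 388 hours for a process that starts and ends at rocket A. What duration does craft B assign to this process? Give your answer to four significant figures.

Transform rocket A's velocity into craft B's frame: (0.4616 + 0.503)/(1 + 0.4616·0.503) = 0.9646/1.2321848, so the relative speed is 0.78284c.
At |u| = 0.78284c, γ = (1 − 0.612838)^(−1/2) = 1.6071.
The clock on rocket A records proper time, so craft B measures Δt = γΔτ = 1.6071 × 388 = 623.6 hours.

623.6 hours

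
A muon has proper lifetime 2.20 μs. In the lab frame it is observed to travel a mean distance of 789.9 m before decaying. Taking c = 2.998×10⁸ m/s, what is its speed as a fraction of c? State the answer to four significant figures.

Let x = d/(cτ) = 789.9 m / (2.998×10⁸ m/s × 2.200×10^-6 s) = 1.1976. Since d = βγcτ, x = βγ = β/√(1−β²).
Solving: β² = x²/(1+x²) = 1.43425/2.43425 = 0.589196, so β = 0.7676.

0.7676c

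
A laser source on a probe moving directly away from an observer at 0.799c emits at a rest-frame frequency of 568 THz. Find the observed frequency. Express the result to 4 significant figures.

Relativistic Doppler (source moving away): f_obs = f_src · √((1−β)/(1+β)).
With β = 0.799: factor = √(0.201/1.799) = 0.33426.
f_obs = 568 × 0.33426 = 189.9 THz.

189.9 THz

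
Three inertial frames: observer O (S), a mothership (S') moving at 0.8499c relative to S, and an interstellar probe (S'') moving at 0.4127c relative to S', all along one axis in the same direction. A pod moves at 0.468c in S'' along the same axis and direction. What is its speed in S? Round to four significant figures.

0.9758c

Apply u = (u'+v)/(1+u'v) twice. Pod in the mothership frame: (0.468+0.4127)/(1+0.468·0.4127) = 0.8807/1.1931436 = 0.73813c.
That velocity, transformed to the rest frame of observer O: (0.73813+0.8499)/(1+0.73813·0.8499) = 1.58803/1.627336687 = 0.97585c.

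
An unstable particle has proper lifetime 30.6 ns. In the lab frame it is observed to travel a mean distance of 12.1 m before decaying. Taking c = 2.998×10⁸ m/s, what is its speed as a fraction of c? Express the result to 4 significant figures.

0.7969c

Let x = d/(cτ) = 12.10 m / (2.998×10⁸ m/s × 3.060×10^-8 s) = 1.319. Since d = βγcτ, x = βγ = β/√(1−β²).
Solving: β² = x²/(1+x²) = 1.73976/2.73976 = 0.635005, so β = 0.7969.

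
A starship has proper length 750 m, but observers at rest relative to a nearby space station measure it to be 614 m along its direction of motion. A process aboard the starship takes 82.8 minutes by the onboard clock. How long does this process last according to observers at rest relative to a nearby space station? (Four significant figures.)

Length contraction gives γ = L₀/L = 750/614 = 1.2215.
The same γ dilates the second interval: 1.2215 × 82.8 minutes = 101.1 minutes.

101.1 minutes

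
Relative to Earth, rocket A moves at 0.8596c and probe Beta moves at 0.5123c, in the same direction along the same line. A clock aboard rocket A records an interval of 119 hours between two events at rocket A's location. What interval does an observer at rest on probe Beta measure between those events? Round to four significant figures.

Speed of rocket A in probe Beta's frame: u = (v_A − v_B)/(1 − v_A v_B/c²) = (0.8596 − 0.5123)/(1 − 0.8596×0.5123) = 0.3473/0.55962692 = 0.62059; |u| = 0.62059c.
At |u| = 0.62059c, γ = (1 − 0.385132)^(−1/2) = 1.2753.
Rocket A's interval is proper; time dilation gives Δt_B = γΔτ = 1.2753 × 119 hours = 151.8 hours.

151.8 hours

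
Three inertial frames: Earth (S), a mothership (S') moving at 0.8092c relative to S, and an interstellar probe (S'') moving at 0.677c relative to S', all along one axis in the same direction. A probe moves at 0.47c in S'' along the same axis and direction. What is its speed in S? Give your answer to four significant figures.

0.9855c

First combine the probe and interstellar probe (S''→S'): u₁ = (0.47 + 0.677)/(1 + 0.47×0.677) = 1.147/1.31819 = 0.87013.
Then combine with the mothership (S'→S): u = (0.87013 + 0.8092)/(1 + 0.87013×0.8092) = 1.67933/1.704109196 = 0.98546.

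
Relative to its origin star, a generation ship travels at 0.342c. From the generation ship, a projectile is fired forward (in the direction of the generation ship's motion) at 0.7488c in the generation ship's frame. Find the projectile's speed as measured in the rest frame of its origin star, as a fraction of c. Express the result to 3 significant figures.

0.868c

Relativistic velocity addition: u = (u' + v)/(1 + u'v/c²), with u' = 0.7488c and v = 0.342c.
Numerator: 0.7488 + 0.342 = 1.0908. Denominator: 1 + (0.7488)(0.342) = 1.2560896.
u = 1.0908/1.2560896 = 0.86841, so the speed is 0.868c.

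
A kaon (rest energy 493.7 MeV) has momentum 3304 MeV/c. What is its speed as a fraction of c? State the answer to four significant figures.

pc/(mc²) = 3304/493.7 = 6.6923 = βγ = β/√(1−β²).
So β² = x²/(1 + x²) with x = 6.6923: x² = 44.7869, β² = 44.7869/45.7869 = 0.97816, β = 0.9890.

0.9890c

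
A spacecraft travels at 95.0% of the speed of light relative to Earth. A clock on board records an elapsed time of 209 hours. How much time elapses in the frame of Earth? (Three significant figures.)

With β = 0.95, γ = 1/√(1 − 0.95²) = 1/√0.0975 = 3.2026.
Time dilation: Δt = γ·Δτ = 3.2026 × 209 = 669 hours.

669 hours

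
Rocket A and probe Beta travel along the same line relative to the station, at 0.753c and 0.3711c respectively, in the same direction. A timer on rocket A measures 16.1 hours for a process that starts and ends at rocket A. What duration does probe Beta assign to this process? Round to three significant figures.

19.0 hours

The velocity of rocket A relative to probe Beta is (0.753 − 0.3711)c / (1 − 0.753×0.3711) = 0.53c; relative speed 0.53c.
γ for this relative speed: γ = 1/√(1 − 0.2809) = 1.1792.
Rocket A's interval is proper; time dilation gives Δt_B = γΔτ = 1.1792 × 16.1 hours = 19.0 hours.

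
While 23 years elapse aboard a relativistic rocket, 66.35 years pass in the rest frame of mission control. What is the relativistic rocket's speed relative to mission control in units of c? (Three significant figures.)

0.938c

γ = Δt/Δτ = 66.35/23 = 2.8848.
β = √(1 − 1/γ²) = √(1 − 0.120162) = √0.879838 = 0.938.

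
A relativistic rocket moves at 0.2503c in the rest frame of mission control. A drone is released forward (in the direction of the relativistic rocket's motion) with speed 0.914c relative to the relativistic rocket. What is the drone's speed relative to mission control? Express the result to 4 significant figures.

Relativistic velocity addition: u = (u' + v)/(1 + u'v/c²), with u' = 0.914c and v = 0.2503c.
Numerator: 0.914 + 0.2503 = 1.1643. Denominator: 1 + (0.914)(0.2503) = 1.2287742.
u = 1.1643/1.2287742 = 0.94753, so the speed is 0.9475c.

0.9475c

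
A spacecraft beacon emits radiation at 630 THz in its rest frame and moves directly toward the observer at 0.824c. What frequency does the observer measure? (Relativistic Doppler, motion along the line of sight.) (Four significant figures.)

2028 THz

Relativistic Doppler (source moving toward): f_obs = f_src · √((1+β)/(1−β)).
With β = 0.824: factor = √(1.824/0.176) = 3.2193.
f_obs = 630 × 3.2193 = 2028 THz.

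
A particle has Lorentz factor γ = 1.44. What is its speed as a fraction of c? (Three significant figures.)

0.720c

β = √(1 − 1/γ²) = √(1 − 1/2.0736) = √0.517747 = 0.720.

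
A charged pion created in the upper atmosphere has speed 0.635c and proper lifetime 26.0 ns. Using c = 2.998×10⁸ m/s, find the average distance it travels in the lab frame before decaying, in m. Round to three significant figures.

6.41 m

With β = 0.635, γ = 1/√(1 − 0.635²) = 1/√0.596775 = 1.2945.
Lab-frame lifetime: Δt = γτ = 1.2945 × 26.0 ns = 33.657 ns.
Distance: d = vΔt = 0.635 × 2.998×10⁸ m/s × 3.3657×10^-8 s = 6.41 m.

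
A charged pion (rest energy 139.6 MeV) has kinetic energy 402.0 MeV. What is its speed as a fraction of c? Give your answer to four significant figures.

K = (γ−1)mc², so γ = 1 + 402.0/139.6 = 3.8797.
Then v/c = √(1 − γ⁻²) = √(1 − 0.066436) = √0.933564 = 0.9662.

0.9662c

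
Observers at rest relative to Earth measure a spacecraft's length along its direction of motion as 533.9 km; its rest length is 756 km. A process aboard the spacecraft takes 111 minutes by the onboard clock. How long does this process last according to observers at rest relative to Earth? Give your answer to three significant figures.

157 minutes

From L = L₀/γ: γ = 756/533.9 = 1.416.
Δt = γΔτ = 1.416 × 111 = 157 minutes.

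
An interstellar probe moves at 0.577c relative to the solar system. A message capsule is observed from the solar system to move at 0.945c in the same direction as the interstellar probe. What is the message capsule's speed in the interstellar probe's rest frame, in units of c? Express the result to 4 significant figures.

0.8093c

Transform to the interstellar probe's frame: u' = (u − v)/(1 − uv/c²).
u' = (0.945 − 0.577)/(1 − 0.945×0.577) = 0.368/0.454735 = 0.80926.
Speed in the interstellar probe's frame: 0.8093c (in the same direction).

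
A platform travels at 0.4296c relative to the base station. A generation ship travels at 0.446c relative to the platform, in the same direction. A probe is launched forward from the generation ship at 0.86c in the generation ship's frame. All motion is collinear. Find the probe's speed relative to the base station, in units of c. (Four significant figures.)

0.9772c

Apply u = (u'+v)/(1+u'v) twice. Probe in the platform frame: (0.86+0.446)/(1+0.86·0.446) = 1.306/1.38356 = 0.94394c.
That velocity, transformed to the rest frame of the base station: (0.94394+0.4296)/(1+0.94394·0.4296) = 1.37354/1.405516624 = 0.97725c.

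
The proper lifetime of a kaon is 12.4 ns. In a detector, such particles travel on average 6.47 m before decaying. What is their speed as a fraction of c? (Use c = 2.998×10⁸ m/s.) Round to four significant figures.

d = βγcτ ⇒ βγ = d/(cτ) = 6.470 m / (3.71752 m) = 1.7404.
β = (βγ)/√(1+(βγ)²) = 1.7404/√4.02899 = 0.8671.

0.8671c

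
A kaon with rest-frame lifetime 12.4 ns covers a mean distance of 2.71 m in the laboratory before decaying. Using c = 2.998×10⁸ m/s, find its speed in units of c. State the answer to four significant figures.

0.5891c

d = βγcτ ⇒ βγ = d/(cτ) = 2.710 m / (3.71752 m) = 0.72898.
β = (βγ)/√(1+(βγ)²) = 0.72898/√1.531412 = 0.5891.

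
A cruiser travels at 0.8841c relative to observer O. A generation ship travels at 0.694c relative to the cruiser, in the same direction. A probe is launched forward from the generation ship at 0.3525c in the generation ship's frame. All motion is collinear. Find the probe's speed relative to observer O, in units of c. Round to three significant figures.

Compose velocities in two stages. Stage 1 (into S'): u₁ = (0.3525+0.694)/(1+0.3525×0.694) = 0.84081.
Stage 2 (into S): u = (0.84081+0.8841)/(1+0.84081×0.8841) = 0.98942, so the speed is 0.989c.

0.989c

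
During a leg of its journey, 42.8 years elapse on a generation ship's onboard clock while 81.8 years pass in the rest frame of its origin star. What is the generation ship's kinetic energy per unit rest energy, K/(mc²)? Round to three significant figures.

From Δt = γΔτ: γ = 81.8/42.8 = 1.91121.
K/(mc²) = γ − 1 = 1.91121 − 1 = 0.911.

0.911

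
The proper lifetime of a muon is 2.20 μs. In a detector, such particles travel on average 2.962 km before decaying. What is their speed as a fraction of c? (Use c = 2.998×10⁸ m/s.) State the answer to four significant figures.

d = βγcτ ⇒ βγ = d/(cτ) = 2962 m / (659.56 m) = 4.4909.
β = (βγ)/√(1+(βγ)²) = 4.4909/√21.1682 = 0.9761.

0.9761c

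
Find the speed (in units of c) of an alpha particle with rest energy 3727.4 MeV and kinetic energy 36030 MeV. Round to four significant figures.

γ = 1 + K/(mc²) = 1 + 36030/3727.4 = 10.666.
β = √(1 − 1/γ²) = √(1 − 0.00879016) = √0.99120984 = 0.9956.

0.9956c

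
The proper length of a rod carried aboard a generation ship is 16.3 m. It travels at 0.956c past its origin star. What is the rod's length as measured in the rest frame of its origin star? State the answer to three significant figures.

β² = 0.913936, so γ = 1/√0.086064 = 3.4087.
Length contraction: L = L₀/γ = 16.3/3.4087 = 4.78 m.

4.78 m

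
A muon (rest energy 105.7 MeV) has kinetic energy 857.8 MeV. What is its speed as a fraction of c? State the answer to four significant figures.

0.9940c

γ = 1 + K/(mc²) = 1 + 857.8/105.7 = 9.1154.
β = √(1 − 1/γ²) = √(1 − 0.0120351) = √0.9879649 = 0.9940.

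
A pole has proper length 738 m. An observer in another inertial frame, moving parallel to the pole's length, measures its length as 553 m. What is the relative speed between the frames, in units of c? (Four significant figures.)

0.6622c

Length contraction gives γ = L₀/L = 738/553 = 1.3345.
β = √(1 − 1/γ²) = √0.438483 = 0.6622.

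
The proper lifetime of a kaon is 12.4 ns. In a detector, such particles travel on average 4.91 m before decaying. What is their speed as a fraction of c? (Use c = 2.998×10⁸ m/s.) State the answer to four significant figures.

Let x = d/(cτ) = 4.910 m / (2.998×10⁸ m/s × 1.240×10^-8 s) = 1.3208. Since d = βγcτ, x = βγ = β/√(1−β²).
Solving: β² = x²/(1+x²) = 1.74451/2.74451 = 0.635636, so β = 0.7973.

0.7973c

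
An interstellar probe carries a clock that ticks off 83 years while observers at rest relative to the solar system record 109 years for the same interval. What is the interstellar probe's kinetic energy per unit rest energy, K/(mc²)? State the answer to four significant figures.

0.3133

From Δt = γΔτ: γ = 109/83 = 1.31325.
Since K = (γ−1)mc², K/(mc²) = 1.31325 − 1 = 0.3133.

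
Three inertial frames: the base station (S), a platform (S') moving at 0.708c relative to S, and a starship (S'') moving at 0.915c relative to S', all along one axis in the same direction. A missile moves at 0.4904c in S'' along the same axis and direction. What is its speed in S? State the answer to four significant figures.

First combine the missile and starship (S''→S'): u₁ = (0.4904 + 0.915)/(1 + 0.4904×0.915) = 1.4054/1.448716 = 0.9701.
Then combine with the platform (S'→S): u = (0.9701 + 0.708)/(1 + 0.9701×0.708) = 1.6781/1.6868308 = 0.99482.

0.9948c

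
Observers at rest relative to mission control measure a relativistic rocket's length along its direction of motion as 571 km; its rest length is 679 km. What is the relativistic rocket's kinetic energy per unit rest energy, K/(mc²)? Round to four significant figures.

From L = L₀/γ: γ = 679/571 = 1.18914.
K/(mc²) = γ − 1 = 1.18914 − 1 = 0.1891.

0.1891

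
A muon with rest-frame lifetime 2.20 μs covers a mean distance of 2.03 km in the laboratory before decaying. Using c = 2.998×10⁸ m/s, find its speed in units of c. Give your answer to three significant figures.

0.951c

d = βγcτ ⇒ βγ = d/(cτ) = 2030 m / (659.56 m) = 3.0778.
β = (βγ)/√(1+(βγ)²) = 3.0778/√10.47285 = 0.951.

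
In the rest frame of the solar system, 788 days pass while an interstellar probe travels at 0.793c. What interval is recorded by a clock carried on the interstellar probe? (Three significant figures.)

With β = 0.793, γ = 1/√(1 − 0.793²) = 1/√0.371151 = 1.6414.
The moving clock records proper time: Δτ = Δt/γ = 788/1.6414 = 480 days.

480 days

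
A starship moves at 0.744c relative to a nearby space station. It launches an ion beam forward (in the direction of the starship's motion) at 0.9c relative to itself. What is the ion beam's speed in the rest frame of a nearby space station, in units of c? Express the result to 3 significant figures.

0.985c

Relativistic velocity addition: u = (u' + v)/(1 + u'v/c²), with u' = 0.9c and v = 0.744c.
Numerator: 0.9 + 0.744 = 1.644. Denominator: 1 + (0.9)(0.744) = 1.6696.
u = 1.644/1.6696 = 0.98467, so the speed is 0.985c.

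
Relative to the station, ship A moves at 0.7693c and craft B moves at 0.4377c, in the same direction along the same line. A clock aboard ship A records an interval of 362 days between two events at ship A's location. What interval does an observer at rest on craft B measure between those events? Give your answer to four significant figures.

Transform ship A's velocity into craft B's frame: (0.7693 − 0.4377)/(1 − 0.7693·0.4377) = 0.3316/0.66327739, so the relative speed is 0.49994c.
At |u| = 0.49994c, γ = (1 − 0.24994)^(−1/2) = 1.1547.
The clock on ship A records proper time, so craft B measures Δt = γΔτ = 1.1547 × 362 = 418.0 days.

418.0 days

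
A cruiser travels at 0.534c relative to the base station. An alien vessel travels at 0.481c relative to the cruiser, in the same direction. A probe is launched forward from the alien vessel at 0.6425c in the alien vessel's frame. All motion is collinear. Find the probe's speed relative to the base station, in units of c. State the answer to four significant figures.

Apply u = (u'+v)/(1+u'v) twice. Probe in the cruiser frame: (0.6425+0.481)/(1+0.6425·0.481) = 1.1235/1.3090425 = 0.85826c.
That velocity, transformed to the rest frame of the base station: (0.85826+0.534)/(1+0.85826·0.534) = 1.39226/1.45831084 = 0.95471c.

0.9547c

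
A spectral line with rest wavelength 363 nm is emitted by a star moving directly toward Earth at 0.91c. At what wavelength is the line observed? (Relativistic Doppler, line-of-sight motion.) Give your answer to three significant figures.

78.8 nm

Relativistic Doppler for wavelength: λ_obs = λ_src · √((1−β)/(1+β)).
With β = 0.91: factor = √(0.09/1.91) = 0.21707.
λ_obs = 363 × 0.21707 = 78.8 nm.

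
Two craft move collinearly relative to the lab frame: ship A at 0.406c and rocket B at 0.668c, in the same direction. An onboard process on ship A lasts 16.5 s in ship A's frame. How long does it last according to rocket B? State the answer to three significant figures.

The velocity of ship A relative to rocket B is (0.406 − 0.668)c / (1 − 0.406×0.668) = −0.3595c; relative speed 0.3595c.
γ for this relative speed: γ = 1/√(1 − 0.12924) = 1.0716.
Ship A's interval is proper; time dilation gives Δt_B = γΔτ = 1.0716 × 16.5 s = 17.7 s.

17.7 s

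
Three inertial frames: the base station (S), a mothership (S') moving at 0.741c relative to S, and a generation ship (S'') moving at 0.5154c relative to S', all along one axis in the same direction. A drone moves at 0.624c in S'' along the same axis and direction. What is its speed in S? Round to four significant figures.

Compose velocities in two stages. Stage 1 (into S'): u₁ = (0.624+0.5154)/(1+0.624×0.5154) = 0.86213.
Stage 2 (into S): u = (0.86213+0.741)/(1+0.86213×0.741) = 0.97821, so the speed is 0.9782c.

0.9782c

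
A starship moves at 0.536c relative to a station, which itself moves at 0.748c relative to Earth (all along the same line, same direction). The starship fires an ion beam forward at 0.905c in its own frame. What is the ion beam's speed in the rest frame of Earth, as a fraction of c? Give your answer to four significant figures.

First combine the ion beam and starship (S''→S'): u₁ = (0.905 + 0.536)/(1 + 0.905×0.536) = 1.441/1.48508 = 0.97032.
Then combine with the station (S'→S): u = (0.97032 + 0.748)/(1 + 0.97032×0.748) = 1.71832/1.72579936 = 0.99567.

0.9957c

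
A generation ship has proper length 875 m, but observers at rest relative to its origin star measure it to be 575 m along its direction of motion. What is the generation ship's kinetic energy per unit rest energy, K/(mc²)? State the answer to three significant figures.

0.522

Length contraction gives γ = L₀/L = 875/575 = 1.52174.
K/(mc²) = γ − 1 = 1.52174 − 1 = 0.522.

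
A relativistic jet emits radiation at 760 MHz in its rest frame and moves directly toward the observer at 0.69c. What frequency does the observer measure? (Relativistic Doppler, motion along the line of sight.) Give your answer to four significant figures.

Relativistic Doppler (source moving toward): f_obs = f_src · √((1+β)/(1−β)).
With β = 0.69: factor = √(1.69/0.31) = 2.3349.
f_obs = 760 × 2.3349 = 1775 MHz.

1775 MHz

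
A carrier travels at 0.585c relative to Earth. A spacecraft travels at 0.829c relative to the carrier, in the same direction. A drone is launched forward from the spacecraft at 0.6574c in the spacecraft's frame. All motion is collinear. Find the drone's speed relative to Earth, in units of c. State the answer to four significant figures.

Compose velocities in two stages. Stage 1 (into S'): u₁ = (0.6574+0.829)/(1+0.6574×0.829) = 0.96208.
Stage 2 (into S): u = (0.96208+0.585)/(1+0.96208×0.585) = 0.98993, so the speed is 0.9899c.

0.9899c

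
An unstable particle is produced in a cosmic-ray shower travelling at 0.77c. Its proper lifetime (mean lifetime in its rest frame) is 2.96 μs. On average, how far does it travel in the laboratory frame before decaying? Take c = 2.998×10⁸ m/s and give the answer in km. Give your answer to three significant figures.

1.07 km

With β = 0.77, γ = 1/√(1 − 0.77²) = 1/√0.4071 = 1.5673.
Lab-frame lifetime: Δt = γτ = 1.5673 × 2.96 μs = 4.6392 μs.
Distance: d = vΔt = 0.77 × 2.998×10⁸ m/s × 4.6392×10^-6 s = 1070 m = 1.07 km.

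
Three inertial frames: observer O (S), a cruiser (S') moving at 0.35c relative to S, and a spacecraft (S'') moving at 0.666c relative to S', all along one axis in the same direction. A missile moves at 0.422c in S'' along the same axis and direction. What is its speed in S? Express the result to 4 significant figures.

Compose velocities in two stages. Stage 1 (into S'): u₁ = (0.422+0.666)/(1+0.422×0.666) = 0.8493.
Stage 2 (into S): u = (0.8493+0.35)/(1+0.8493×0.35) = 0.92449, so the speed is 0.9245c.

0.9245c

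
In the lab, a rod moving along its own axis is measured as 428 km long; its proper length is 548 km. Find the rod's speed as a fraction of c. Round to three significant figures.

Length contraction gives γ = L₀/L = 548/428 = 1.2804.
β = √(1 − 1/γ²) = √0.39003 = 0.625.

0.625c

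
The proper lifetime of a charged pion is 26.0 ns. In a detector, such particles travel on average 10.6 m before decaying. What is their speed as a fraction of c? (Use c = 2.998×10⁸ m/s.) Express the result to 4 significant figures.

0.8056c

Lab distance = (lab lifetime)·v = γτ·βc, so βγ = d/(cτ) = 10.60/(2.998×10⁸ × 2.600×10^-8) = 1.3599.
With βγ = 1.3599: γ² = 1 + (βγ)² = 2.84933, and β = (βγ)/γ = 1.3599/1.688 = 0.8056.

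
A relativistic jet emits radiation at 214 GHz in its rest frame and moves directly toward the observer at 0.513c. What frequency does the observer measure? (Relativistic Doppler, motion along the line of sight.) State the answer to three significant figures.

377 GHz

Relativistic Doppler (source moving toward): f_obs = f_src · √((1+β)/(1−β)).
With β = 0.513: factor = √(1.513/0.487) = 1.7626.
f_obs = 214 × 1.7626 = 377 GHz.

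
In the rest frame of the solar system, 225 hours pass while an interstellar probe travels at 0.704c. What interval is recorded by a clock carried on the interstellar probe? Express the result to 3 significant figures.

Lorentz factor: γ = (1 − 0.495616)^(−1/2) = 1.4081.
The interstellar probe's clock runs slow as seen from the solar system, so Δτ = Δt/γ = 225/1.4081 = 160 hours.

160 hours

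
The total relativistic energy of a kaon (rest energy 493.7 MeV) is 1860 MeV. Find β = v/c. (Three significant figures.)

0.964

γ = E/(mc²) = 1860/493.7 = 3.7675.
β = √(1 − 1/γ²) = √(1 − 0.070452) = √0.929548 = 0.964.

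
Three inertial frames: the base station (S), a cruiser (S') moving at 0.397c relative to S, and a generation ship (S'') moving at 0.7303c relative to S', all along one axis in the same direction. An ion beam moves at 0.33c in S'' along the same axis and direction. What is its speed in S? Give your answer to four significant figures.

Compose velocities in two stages. Stage 1 (into S'): u₁ = (0.33+0.7303)/(1+0.33×0.7303) = 0.85439.
Stage 2 (into S): u = (0.85439+0.397)/(1+0.85439×0.397) = 0.93444, so the speed is 0.9344c.

0.9344c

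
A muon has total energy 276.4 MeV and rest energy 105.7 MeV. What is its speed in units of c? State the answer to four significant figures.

0.9240c

Total energy E = γmc² gives γ = 276.4/105.7 = 2.6149.
Hence β = √(1 − 1/γ²) = √(1 − 0.146248) = √0.853752 = 0.9240.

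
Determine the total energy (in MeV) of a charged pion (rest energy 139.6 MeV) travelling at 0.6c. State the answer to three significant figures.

γ = 1/√(1 − β²) = 1/√(1 − 0.36) = 1/√0.64 = 1/0.8 = 1.25.
Total energy: E = γmc² = 1.25 × 139.6 MeV = 174 MeV.

174 MeV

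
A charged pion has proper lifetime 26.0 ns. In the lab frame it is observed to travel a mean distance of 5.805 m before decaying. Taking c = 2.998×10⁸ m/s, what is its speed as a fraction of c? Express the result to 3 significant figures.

0.597c

Lab distance = (lab lifetime)·v = γτ·βc, so βγ = d/(cτ) = 5.805/(2.998×10⁸ × 2.600×10^-8) = 0.74473.
With βγ = 0.74473: γ² = 1 + (βγ)² = 1.554623, and β = (βγ)/γ = 0.74473/1.24685 = 0.597.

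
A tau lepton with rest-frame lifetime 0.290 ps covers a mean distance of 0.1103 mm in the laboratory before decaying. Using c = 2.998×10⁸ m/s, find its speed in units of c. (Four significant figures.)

Lab distance = (lab lifetime)·v = γτ·βc, so βγ = d/(cτ) = 1.103×10^-4/(2.998×10⁸ × 2.900×10^-13) = 1.2687.
With βγ = 1.2687: γ² = 1 + (βγ)² = 2.6096, and β = (βγ)/γ = 1.2687/1.61543 = 0.7854.

0.7854c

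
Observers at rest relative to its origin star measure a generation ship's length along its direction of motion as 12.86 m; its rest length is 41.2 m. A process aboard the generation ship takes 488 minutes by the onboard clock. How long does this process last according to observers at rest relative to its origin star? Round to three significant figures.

1560 minutes

From L = L₀/γ: γ = 41.2/12.86 = 3.20373.
The same γ dilates the second interval: 3.20373 × 488 minutes = 1560 minutes.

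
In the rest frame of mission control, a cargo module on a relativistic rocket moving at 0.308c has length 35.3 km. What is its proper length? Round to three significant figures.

With β = 0.308, γ = 1/√(1 − 0.308²) = 1/√0.905136 = 1.0511.
Proper length: L₀ = γ·L = 1.0511 × 35.3 = 37.1 km.

37.1 km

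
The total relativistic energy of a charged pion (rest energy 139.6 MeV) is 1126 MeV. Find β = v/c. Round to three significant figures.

Total energy E = γmc² gives γ = 1126/139.6 = 8.0659.
Hence β = √(1 − 1/γ²) = √(1 − 0.0153707) = √0.9846293 = 0.992.

0.992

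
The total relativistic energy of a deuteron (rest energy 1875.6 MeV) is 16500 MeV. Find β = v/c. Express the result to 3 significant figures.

0.994

Total energy E = γmc² gives γ = 16500/1875.6 = 8.7972.
Hence β = √(1 − 1/γ²) = √(1 − 0.0129214) = √0.9870786 = 0.994.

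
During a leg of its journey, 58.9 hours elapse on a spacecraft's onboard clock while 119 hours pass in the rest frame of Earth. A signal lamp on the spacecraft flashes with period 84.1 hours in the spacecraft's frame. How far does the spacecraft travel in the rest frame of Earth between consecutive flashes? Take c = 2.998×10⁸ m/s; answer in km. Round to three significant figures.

From Δt = γΔτ: γ = 119/58.9 = 2.02037.
β = √(1 − 1/γ²) = 0.86892. Lab-frame period = γτ = 2.02037×84.1 hours = 169.91 hours. Distance = βc × γτ = 0.86892 × 2.998×10⁸ m/s × 611676 s = 1.5934×10^14 m = 1.59×10^11 km.

1.59×10^11 km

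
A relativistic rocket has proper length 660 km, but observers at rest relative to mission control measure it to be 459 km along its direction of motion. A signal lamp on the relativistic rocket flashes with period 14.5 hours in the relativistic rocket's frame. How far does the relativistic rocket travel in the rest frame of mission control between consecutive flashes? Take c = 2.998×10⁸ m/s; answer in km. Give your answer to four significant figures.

1.617×10^10 km

Length contraction gives γ = L₀/L = 660/459 = 1.43791.
β = √(1 − 1/γ²) = 0.71857. Lab-frame period = γτ = 1.43791×14.5 hours = 20.85 hours. Distance = βc × γτ = 0.71857 × 2.998×10⁸ m/s × 75060 s = 1.6170×10^13 m = 1.617×10^10 km.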